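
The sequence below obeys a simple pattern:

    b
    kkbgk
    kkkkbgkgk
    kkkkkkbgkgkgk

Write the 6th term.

kkkkkkkkkkbgkgkgkgkgk

s(k+1) = kk·s(k)·gk, so each term gains kk as a prefix and gk as a suffix.
From kkkkkkbgkgkgk, 2 further steps: kkkkkkbgkgkgk → kkkkkkkkbgkgkgkgk → (answer).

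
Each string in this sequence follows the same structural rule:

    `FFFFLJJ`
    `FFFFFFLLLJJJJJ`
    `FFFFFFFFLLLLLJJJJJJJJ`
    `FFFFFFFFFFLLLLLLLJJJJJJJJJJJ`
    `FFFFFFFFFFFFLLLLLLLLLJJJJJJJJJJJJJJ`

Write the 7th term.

The n-th term is 2n+2 F's then 2n-1 L's then 3n-1 J's (n = 1, 2, …).
Setting n = 7 gives 16, 13, 20 characters in each block.

FFFFFFFFFFFFFFFFLLLLLLLLLLLLLJJJJJJJJJJJJJJJJJJJJ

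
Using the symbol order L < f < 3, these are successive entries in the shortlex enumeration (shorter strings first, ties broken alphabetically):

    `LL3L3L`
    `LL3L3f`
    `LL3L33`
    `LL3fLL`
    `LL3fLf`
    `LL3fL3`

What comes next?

Treat LL3fL3 as a base-3 numeral over the given alphabet and add one, carrying through any trailing 3's.

LL3ffL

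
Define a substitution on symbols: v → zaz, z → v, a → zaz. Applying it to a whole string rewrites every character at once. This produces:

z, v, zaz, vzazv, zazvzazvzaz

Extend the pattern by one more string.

vzazvzazvzazvzazvzazv

Expanding zazvzazvzaz: z→v, a→zaz, z→v, v→zaz, z→v, a→zaz, z→v, v→zaz, z→v, a→zaz, z→v. Concatenated: v zaz v zaz v zaz v zaz v zaz v.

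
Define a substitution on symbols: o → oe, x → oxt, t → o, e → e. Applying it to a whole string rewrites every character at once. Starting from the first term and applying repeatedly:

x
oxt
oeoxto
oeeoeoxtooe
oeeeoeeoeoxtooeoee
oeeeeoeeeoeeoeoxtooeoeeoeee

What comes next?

Replace each of the 27 characters of oeeeeoeeeoeeoeoxtooeoeeoeee in place — oe e e e e oe e e e oe e e oe e oe oxt o oe oe e oe e e oe e e e — and concatenate.

oeeeeeoeeeeoeeeoeeoeoxtooeoeeoeeeoeeee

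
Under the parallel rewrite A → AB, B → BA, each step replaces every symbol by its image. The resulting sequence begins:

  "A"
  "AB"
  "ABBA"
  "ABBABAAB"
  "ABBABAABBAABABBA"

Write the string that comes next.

ABBABAABBAABABBABAABABBAABBABAAB

Replace each of the 16 characters of ABBABAABBAABABBA in place — AB BA BA AB BA AB AB BA BA AB AB BA AB BA BA AB — and concatenate.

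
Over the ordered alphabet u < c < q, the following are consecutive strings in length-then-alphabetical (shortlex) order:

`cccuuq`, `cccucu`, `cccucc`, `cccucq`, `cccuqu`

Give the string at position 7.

Advancing 2 positions from cccuqu through cccuqu → cccuqc reaches term 7.

cccuqq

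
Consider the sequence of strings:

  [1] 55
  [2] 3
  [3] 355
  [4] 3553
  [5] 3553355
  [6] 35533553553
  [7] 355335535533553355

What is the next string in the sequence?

35533553553355335535533553553

From term 3 onward, concatenate the last term with the second-to-last: 3·55 = 355, 355·3 = 3553, …
Continuing: 355335535533553355 · 35533553553 gives term 8.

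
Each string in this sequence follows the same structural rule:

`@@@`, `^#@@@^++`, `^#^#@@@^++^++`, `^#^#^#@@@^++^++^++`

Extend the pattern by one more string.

Each term wraps the previous one in ^# on the left and ^++ on the right.
One more step from ^#^#^#@@@^++^++^++ gives the answer.

^#^#^#^#@@@^++^++^++^++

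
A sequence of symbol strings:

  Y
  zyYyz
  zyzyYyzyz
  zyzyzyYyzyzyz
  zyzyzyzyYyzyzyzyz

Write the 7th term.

Every step adds zy to the front and yz to the end of the previous string.
From zyzyzyzyYyzyzyzyz, 2 further steps: zyzyzyzyYyzyzyzyz → zyzyzyzyzyYyzyzyzyzyz → (answer).

zyzyzyzyzyzyYyzyzyzyzyzyz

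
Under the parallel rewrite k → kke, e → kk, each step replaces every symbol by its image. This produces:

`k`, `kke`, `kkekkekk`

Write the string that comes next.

kkekkekkkkekkekkkkekke

Apply φ to kkekkekk symbol by symbol: k→kke, k→kke, e→kk, k→kke, k→kke, e→kk, k→kke, k→kke; joined: kke kke kk kke kke kk kke kke.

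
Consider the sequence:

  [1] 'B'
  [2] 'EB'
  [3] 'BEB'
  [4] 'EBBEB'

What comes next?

BEBEBBEB

From term 3 onward, concatenate the second-to-last term with the last: B·EB = BEB, EB·BEB = EBBEB, …
Continuing: BEB · EBBEB gives term 5.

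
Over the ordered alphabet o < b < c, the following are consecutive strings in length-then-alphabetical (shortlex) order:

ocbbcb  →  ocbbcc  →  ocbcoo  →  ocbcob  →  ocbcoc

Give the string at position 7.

ocbcbb

Advancing 2 positions from ocbcoc through ocbcoc → ocbcbo reaches term 7.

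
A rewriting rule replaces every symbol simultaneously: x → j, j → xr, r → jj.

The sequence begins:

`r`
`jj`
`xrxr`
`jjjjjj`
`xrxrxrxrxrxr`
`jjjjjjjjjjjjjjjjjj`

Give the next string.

Replace each of the 18 characters of jjjjjjjjjjjjjjjjjj in place — xr xr xr xr xr xr xr xr xr xr xr xr xr xr xr xr xr xr — and concatenate.

xrxrxrxrxrxrxrxrxrxrxrxrxrxrxrxrxrxr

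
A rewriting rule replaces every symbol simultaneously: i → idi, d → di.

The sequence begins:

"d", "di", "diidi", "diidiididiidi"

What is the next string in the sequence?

Applying the rule to each of the 13 symbols of diidiididiidi gives the pieces di idi idi di idi idi di idi di idi idi di idi, which concatenate to the answer.

diidiididiidiididiididiidiididiidi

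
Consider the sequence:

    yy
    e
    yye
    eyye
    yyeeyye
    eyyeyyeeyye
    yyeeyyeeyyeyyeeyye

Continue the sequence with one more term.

eyyeyyeeyyeyyeeyyeeyyeyyeeyye

Each term (from the third on) is the two preceding terms concatenated in order: term 3 = yy·e = yye.
Continuing: eyyeyyeeyye · yyeeyyeeyyeyyeeyye gives term 8.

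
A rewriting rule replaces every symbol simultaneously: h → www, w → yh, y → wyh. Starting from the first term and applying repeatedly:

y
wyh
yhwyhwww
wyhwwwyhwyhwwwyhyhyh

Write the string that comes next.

φ(wyhwwwyhwyhwwwyhyhyh) expands symbol-by-symbol to yh wyh www yh yh yh wyh www yh wyh www yh yh yh wyh www wyh www wyh www; joining the 20 pieces gives the next term.

yhwyhwwwyhyhyhwyhwwwyhwyhwwwyhyhyhwyhwwwwyhwwwwyhwww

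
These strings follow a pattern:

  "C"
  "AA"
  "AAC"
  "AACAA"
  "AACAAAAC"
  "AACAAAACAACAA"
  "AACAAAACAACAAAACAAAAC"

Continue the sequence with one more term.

From term 3 onward, concatenate the last term with the second-to-last: AA·C = AAC, AAC·AA = AACAA, …
Continuing: AACAAAACAACAAAACAAAAC · AACAAAACAACAA gives term 8.

AACAAAACAACAAAACAAAACAACAAAACAACAA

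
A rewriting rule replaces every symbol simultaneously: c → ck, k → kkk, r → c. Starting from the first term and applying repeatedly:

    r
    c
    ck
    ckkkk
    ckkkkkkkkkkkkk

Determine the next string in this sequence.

Replace each of the 14 characters of ckkkkkkkkkkkkk in place — ck kkk kkk kkk kkk kkk kkk kkk kkk kkk kkk kkk kkk kkk — and concatenate.

ckkkkkkkkkkkkkkkkkkkkkkkkkkkkkkkkkkkkkkkk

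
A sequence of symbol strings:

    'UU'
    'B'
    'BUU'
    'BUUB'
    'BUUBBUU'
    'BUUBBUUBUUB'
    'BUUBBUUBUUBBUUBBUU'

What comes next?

BUUBBUUBUUBBUUBBUUBUUBBUUBUUB

This is a Fibonacci-style word recurrence s(k) = s(k−1)·s(k−2): e.g. B·UU = BUU.
The next term joins BUUBBUUBUUBBUUBBUU and BUUBBUUBUUB.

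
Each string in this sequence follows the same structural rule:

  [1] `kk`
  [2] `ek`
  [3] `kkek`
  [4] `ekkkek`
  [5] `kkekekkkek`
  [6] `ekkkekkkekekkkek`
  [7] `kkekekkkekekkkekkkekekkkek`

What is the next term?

This is a Fibonacci-style word recurrence s(k) = s(k−2)·s(k−1): e.g. kk·ek = kkek.
The next term joins ekkkekkkekekkkek and kkekekkkekekkkekkkekekkkek.

ekkkekkkekekkkekkkekekkkekekkkekkkekekkkek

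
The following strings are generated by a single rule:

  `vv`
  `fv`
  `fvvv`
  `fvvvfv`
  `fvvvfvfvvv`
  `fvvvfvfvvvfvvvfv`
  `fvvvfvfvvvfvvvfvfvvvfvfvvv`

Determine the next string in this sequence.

fvvvfvfvvvfvvvfvfvvvfvfvvvfvvvfvfvvvfvvvfv

Each term (from the third on) is the previous term followed by the one before it: term 3 = fv·vv = fvvv.
So term 8 is fvvvfvfvvvfvvvfvfvvvfvfvvv·fvvvfvfvvvfvvvfv.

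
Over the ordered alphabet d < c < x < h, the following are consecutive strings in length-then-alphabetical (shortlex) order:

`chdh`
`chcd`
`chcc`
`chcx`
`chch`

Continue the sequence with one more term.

The successor of chch increments the rightmost position that isn't already h and resets every position after it to d.

chxd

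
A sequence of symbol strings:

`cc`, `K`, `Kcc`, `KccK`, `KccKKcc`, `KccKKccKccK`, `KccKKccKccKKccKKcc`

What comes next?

KccKKccKccKKccKKccKccKKccKccK

Each term (from the third on) is the previous term followed by the one before it: term 3 = K·cc = Kcc.
Continuing: KccKKccKccKKccKKcc · KccKKccKccK gives term 8.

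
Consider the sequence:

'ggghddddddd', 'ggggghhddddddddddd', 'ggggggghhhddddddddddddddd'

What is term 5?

Term n consists of 2n-1 g's, followed by n-1 h's, followed by 4n-1 d's, where the shown terms are n = 2, 3, 4.
Setting n = 6 gives 11, 5, 23 characters in each block.

ggggggggggghhhhhddddddddddddddddddddddd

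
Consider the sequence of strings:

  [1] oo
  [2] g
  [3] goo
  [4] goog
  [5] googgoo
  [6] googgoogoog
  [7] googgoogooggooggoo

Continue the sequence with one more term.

googgoogooggooggoogooggoogoog

Each term (from the third on) is the previous term followed by the one before it: term 3 = g·oo = goo.
The next term joins googgoogooggooggoo and googgoogoog.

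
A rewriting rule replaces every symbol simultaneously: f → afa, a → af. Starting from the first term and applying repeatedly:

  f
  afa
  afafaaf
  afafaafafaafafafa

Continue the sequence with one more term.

afafaafafaafafafaafafaafafafaafafaafafaaf

Applying the rule to each of the 17 symbols of afafaafafaafafafa gives the pieces af afa af afa af af afa af afa af af afa af afa af afa af, which concatenate to the answer.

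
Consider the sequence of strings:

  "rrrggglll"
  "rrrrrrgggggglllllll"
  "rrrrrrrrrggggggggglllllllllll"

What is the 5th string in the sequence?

Each string has the form r^{3n} g^{3n} l^{4n-1} (n = 1, 2, …).
At n = 5 the blocks have lengths 15, 15, 19.

rrrrrrrrrrrrrrrggggggggggggggglllllllllllllllllll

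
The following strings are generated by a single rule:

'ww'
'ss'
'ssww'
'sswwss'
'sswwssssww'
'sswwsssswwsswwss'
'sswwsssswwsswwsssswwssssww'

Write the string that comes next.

sswwsssswwsswwsssswwsssswwsswwsssswwsswwss

This is a Fibonacci-style word recurrence s(k) = s(k−1)·s(k−2): e.g. ss·ww = ssww.
The next term joins sswwsssswwsswwsssswwssssww and sswwsssswwsswwss.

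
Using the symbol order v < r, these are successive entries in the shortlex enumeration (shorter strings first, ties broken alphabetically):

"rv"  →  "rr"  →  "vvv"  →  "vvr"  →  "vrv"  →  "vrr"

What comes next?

Find the rightmost character of vrr below r, bump it to the next letter, and reset everything to its right to v.

rvv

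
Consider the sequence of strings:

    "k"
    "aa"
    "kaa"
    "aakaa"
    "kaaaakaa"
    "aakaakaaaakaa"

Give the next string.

kaaaakaaaakaakaaaakaa

Each term (from the third on) is the two preceding terms concatenated in order: term 3 = k·aa = kaa.
The next term joins kaaaakaa and aakaakaaaakaa.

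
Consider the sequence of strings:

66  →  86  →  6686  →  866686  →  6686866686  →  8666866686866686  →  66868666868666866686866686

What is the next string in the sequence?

866686668686668666868666868666866686866686

Each term (from the third on) is the two preceding terms concatenated in order: term 3 = 66·86 = 6686.
So term 8 is 8666866686866686·66868666868666866686866686.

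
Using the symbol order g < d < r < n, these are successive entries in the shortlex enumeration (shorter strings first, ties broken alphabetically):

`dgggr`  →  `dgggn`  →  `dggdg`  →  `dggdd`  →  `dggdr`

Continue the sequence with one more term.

Treat dggdr as a base-4 numeral over the given alphabet and add one, carrying through any trailing n's.

dggdn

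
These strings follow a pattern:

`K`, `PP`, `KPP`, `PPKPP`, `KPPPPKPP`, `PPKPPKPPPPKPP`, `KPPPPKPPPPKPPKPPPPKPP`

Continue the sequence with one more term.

PPKPPKPPPPKPPKPPPPKPPPPKPPKPPPPKPP

Each term (from the third on) is the two preceding terms concatenated in order: term 3 = K·PP = KPP.
The next term joins PPKPPKPPPPKPP and KPPPPKPPPPKPPKPPPPKPP.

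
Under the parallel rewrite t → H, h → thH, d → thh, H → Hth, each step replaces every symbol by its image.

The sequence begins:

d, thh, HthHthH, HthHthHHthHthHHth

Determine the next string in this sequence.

Applying the rule to each of the 17 symbols of HthHthHHthHthHHth gives the pieces Hth H thH Hth H thH Hth Hth H thH Hth H thH Hth Hth H thH, which concatenate to the answer.

HthHthHHthHthHHthHthHthHHthHthHHthHthHthH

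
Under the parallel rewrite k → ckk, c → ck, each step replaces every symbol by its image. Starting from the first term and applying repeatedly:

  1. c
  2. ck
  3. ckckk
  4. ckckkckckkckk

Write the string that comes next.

ckckkckckkckkckckkckckkckkckckkckk

Replace each of the 13 characters of ckckkckckkckk in place — ck ckk ck ckk ckk ck ckk ck ckk ckk ck ckk ckk — and concatenate.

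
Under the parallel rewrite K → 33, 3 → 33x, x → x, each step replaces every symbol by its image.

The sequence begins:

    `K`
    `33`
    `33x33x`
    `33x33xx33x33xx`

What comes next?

φ(33x33xx33x33xx) expands symbol-by-symbol to 33x 33x x 33x 33x x x 33x 33x x 33x 33x x x; joining the 14 pieces gives the next term.

33x33xx33x33xxx33x33xx33x33xxx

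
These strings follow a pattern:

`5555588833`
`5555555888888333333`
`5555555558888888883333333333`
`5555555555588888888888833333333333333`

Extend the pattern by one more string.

Reading off run lengths: 5 runs 5, 7, 9, 11; 8 runs 3, 6, 9, 12; 3 runs 2, 6, 10, 14 — each is linear in n (n = 1, 2, …).
At n = 5 the blocks have lengths 13, 15, 18.

5555555555555888888888888888333333333333333333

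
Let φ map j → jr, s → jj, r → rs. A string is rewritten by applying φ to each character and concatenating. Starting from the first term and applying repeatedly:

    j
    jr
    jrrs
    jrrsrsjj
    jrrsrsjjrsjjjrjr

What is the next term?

jrrsrsjjrsjjjrjrrsjjjrjrjrrsjrrs

φ(jrrsrsjjrsjjjrjr) expands symbol-by-symbol to jr rs rs jj rs jj jr jr rs jj jr jr jr rs jr rs; joining the 16 pieces gives the next term.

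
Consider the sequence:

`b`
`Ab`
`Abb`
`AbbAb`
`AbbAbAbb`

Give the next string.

AbbAbAbbAbbAb

This is a Fibonacci-style word recurrence s(k) = s(k−1)·s(k−2): e.g. Ab·b = Abb.
Continuing: AbbAbAbb · AbbAb gives term 6.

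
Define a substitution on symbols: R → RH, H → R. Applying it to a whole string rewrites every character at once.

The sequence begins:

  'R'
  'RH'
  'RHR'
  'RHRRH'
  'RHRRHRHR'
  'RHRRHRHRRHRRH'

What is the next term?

Replace each of the 13 characters of RHRRHRHRRHRRH in place — RH R RH RH R RH R RH RH R RH RH R — and concatenate.

RHRRHRHRRHRRHRHRRHRHR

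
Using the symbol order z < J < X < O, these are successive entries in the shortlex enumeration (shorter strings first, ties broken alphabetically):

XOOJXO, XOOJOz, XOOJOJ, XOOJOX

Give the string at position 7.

Continuing the enumeration 3 steps past XOOJOX: XOOJOX → XOOJOO → XOOXzz → (answer).

XOOXzJ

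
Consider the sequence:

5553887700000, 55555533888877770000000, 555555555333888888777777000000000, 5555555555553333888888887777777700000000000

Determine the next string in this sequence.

55555555555555533333888888888877777777770000000000000

Term n consists of 3n 5's, followed by n 3's, followed by 2n 8's, followed by 2n 7's, followed by 2n+3 0's (n = 1, 2, …).
At n = 5 the blocks have lengths 15, 5, 10, 10, 13.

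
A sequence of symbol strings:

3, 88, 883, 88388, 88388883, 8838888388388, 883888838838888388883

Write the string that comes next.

This is a Fibonacci-style word recurrence s(k) = s(k−1)·s(k−2): e.g. 88·3 = 883.
The next term joins 883888838838888388883 and 8838888388388.

8838888388388883888838838888388388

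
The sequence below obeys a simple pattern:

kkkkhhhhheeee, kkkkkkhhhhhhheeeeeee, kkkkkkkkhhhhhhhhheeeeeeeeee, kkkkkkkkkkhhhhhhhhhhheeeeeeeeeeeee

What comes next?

kkkkkkkkkkkkhhhhhhhhhhhhheeeeeeeeeeeeeeee

The n-th term is 2n k's then 2n+1 h's then 3n-2 e's, where the shown terms are n = 2, 3, 4, 5.
At n = 6 the blocks have lengths 12, 13, 16.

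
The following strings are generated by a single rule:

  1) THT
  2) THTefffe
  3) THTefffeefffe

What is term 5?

The strings grow by a fixed suffix efffe each time.
From THTefffeefffe, 2 further steps: THTefffeefffe → THTefffeefffeefffe → (answer).

THTefffeefffeefffeefffe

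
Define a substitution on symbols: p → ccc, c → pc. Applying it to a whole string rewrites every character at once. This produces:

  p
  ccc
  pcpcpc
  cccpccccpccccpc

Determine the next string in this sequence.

Replace each of the 15 characters of cccpccccpccccpc in place — pc pc pc ccc pc pc pc pc ccc pc pc pc pc ccc pc — and concatenate.

pcpcpccccpcpcpcpccccpcpcpcpccccpc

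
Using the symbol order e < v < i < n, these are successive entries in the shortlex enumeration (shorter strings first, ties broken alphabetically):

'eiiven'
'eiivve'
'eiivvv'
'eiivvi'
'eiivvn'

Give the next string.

eiivie

The successor of eiivvn increments the rightmost position that isn't already n and resets every position after it to e.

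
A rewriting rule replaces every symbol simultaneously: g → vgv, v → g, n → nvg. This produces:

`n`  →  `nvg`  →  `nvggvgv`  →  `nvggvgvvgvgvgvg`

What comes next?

Rewriting the 15 symbols of nvggvgvvgvgvgvg one by one yields nvg g vgv vgv g vgv g g vgv g vgv g vgv g vgv; concatenated:

nvggvgvvgvgvgvggvgvgvgvgvgvgvgv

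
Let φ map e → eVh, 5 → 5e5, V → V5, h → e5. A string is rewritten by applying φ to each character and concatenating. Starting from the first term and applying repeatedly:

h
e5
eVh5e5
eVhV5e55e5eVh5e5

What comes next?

Rewriting the 16 symbols of eVhV5e55e5eVh5e5 one by one yields eVh V5 e5 V5 5e5 eVh 5e5 5e5 eVh 5e5 eVh V5 e5 5e5 eVh 5e5; concatenated:

eVhV5e5V55e5eVh5e55e5eVh5e5eVhV5e55e5eVh5e5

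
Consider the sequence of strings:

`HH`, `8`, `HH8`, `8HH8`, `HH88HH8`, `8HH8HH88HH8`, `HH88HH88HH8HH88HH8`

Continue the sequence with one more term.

8HH8HH88HH8HH88HH88HH8HH88HH8

From term 3 onward, concatenate the second-to-last term with the last: HH·8 = HH8, 8·HH8 = 8HH8, …
So term 8 is 8HH8HH88HH8·HH88HH88HH8HH88HH8.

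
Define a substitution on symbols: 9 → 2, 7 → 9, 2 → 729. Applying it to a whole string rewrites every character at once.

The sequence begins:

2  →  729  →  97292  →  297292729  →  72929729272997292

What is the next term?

Replace each of the 17 characters of 72929729272997292 in place — 9 729 2 729 2 9 729 2 729 9 729 2 2 9 729 2 729 — and concatenate.

9729272929729272997292297292729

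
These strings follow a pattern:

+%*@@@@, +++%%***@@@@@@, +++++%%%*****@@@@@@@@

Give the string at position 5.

The n-th term is 2n-1 +'s then n %'s then 2n-1 *'s then 2n+2 @'s (n = 1, 2, …).
Setting n = 5 gives 9, 5, 9, 12 characters in each block.

+++++++++%%%%%*********@@@@@@@@@@@@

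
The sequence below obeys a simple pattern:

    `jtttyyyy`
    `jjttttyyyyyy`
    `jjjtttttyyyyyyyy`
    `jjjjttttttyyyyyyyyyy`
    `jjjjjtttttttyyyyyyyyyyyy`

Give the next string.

jjjjjjttttttttyyyyyyyyyyyyyy

Reading off run lengths: j runs 1, 2, 3, 4, 5; t runs 3, 4, 5, 6, 7; y runs 4, 6, 8, 10, 12 — each is linear in n (n = 1, 2, …).
Setting n = 6 gives 6, 8, 14 characters in each block.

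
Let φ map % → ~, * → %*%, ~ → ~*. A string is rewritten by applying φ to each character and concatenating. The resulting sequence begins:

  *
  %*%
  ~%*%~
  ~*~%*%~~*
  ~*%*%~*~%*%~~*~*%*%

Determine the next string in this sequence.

~*%*%~%*%~~*%*%~*~%*%~~*~*%*%~*%*%~%*%~

φ(~*%*%~*~%*%~~*~*%*%) expands symbol-by-symbol to ~* %*% ~ %*% ~ ~* %*% ~* ~ %*% ~ ~* ~* %*% ~* %*% ~ %*% ~; joining the 19 pieces gives the next term.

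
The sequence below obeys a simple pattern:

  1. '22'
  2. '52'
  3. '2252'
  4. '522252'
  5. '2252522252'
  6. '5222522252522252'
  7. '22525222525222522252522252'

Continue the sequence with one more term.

From term 3 onward, concatenate the second-to-last term with the last: 22·52 = 2252, 52·2252 = 522252, …
Continuing: 5222522252522252 · 22525222525222522252522252 gives term 8.

522252225252225222525222525222522252522252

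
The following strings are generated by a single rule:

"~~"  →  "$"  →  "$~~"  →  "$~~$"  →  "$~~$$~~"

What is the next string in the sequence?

$~~$$~~$~~$

From term 3 onward, concatenate the last term with the second-to-last: $·~~ = $~~, $~~·$ = $~~$, …
The next term joins $~~$$~~ and $~~$.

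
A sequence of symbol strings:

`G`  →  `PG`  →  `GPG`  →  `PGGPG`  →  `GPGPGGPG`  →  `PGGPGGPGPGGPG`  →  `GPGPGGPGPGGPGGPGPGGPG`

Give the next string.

PGGPGGPGPGGPGGPGPGGPGPGGPGGPGPGGPG

Each term (from the third on) is the two preceding terms concatenated in order: term 3 = G·PG = GPG.
So term 8 is PGGPGGPGPGGPG·GPGPGGPGPGGPGGPGPGGPG.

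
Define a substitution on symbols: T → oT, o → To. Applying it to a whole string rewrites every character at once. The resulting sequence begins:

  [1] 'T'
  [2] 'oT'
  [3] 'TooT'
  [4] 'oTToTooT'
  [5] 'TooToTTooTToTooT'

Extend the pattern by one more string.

Replace each of the 16 characters of TooToTTooTToTooT in place — oT To To oT To oT oT To To oT oT To oT To To oT — and concatenate.

oTToTooTTooToTToTooToTTooTToTooT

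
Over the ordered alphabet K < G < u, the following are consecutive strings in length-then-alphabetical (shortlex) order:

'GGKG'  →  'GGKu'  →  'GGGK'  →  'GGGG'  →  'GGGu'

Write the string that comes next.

Find the rightmost character of GGGu below u, bump it to the next letter, and reset everything to its right to K.

GGuK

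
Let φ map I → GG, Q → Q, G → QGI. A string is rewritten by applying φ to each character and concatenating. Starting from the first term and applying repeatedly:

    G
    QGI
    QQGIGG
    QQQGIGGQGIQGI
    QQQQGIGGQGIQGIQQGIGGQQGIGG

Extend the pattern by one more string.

Replace each of the 26 characters of QQQQGIGGQGIQGIQQGIGGQQGIGG in place — Q Q Q Q QGI GG QGI QGI Q QGI GG Q QGI GG Q Q QGI GG QGI QGI Q Q QGI GG QGI QGI — and concatenate.

QQQQQGIGGQGIQGIQQGIGGQQGIGGQQQGIGGQGIQGIQQQGIGGQGIQGI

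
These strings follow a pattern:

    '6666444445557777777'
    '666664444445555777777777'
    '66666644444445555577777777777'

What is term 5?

666666664444444445555555777777777777777

The n-th term is n+1 6's then n+2 4's then n 5's then 2n+1 7's, where the shown terms are n = 3, 4, 5.
Setting n = 7 gives 8, 9, 7, 15 characters in each block.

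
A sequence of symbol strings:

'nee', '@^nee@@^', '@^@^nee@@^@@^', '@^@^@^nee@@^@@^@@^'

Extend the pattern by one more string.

@^@^@^@^nee@@^@@^@@^@@^

Each term wraps the previous one in @^ on the left and @@^ on the right.
So the next term is @^·@^@^@^nee@@^@@^@@^·@@^.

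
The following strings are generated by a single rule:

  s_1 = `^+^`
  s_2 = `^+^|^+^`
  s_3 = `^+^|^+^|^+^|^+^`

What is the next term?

s(k+1) = s(k)·|·s(k) — each term doubles the last with '|' between the halves.
One more doubling of ^+^|^+^|^+^|^+^ gives the answer.

^+^|^+^|^+^|^+^|^+^|^+^|^+^|^+^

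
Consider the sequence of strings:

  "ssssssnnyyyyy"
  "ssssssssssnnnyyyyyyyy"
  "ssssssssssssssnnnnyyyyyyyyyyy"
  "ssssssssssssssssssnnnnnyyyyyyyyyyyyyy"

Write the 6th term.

Term n consists of 4n+2 s's, followed by n+1 n's, followed by 3n+2 y's (n = 1, 2, …).
Setting n = 6 gives 26, 7, 20 characters in each block.

ssssssssssssssssssssssssssnnnnnnnyyyyyyyyyyyyyyyyyyyy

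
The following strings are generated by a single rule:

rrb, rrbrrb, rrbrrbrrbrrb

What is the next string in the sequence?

rrbrrbrrbrrbrrbrrbrrbrrb

Every step duplicates the string.
One more doubling of rrbrrbrrbrrb gives the answer.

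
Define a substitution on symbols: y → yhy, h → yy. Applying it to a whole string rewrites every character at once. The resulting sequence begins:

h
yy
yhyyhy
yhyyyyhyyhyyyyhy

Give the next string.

yhyyyyhyyhyyhyyhyyyyhyyhyyyyhyyhyyhyyhyyyyhy

Applying the rule to each of the 16 symbols of yhyyyyhyyhyyyyhy gives the pieces yhy yy yhy yhy yhy yhy yy yhy yhy yy yhy yhy yhy yhy yy yhy, which concatenate to the answer.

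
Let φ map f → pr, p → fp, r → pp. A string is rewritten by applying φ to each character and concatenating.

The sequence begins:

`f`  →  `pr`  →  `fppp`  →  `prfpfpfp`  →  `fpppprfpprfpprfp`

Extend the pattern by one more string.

Replace each of the 16 characters of fpppprfpprfpprfp in place — pr fp fp fp fp pp pr fp fp pp pr fp fp pp pr fp — and concatenate.

prfpfpfpfpppprfpfpppprfpfpppprfp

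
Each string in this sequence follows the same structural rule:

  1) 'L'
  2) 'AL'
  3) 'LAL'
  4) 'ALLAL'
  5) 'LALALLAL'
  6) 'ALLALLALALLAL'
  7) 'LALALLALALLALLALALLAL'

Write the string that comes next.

ALLALLALALLALLALALLALALLALLALALLAL

Each term (from the third on) is the two preceding terms concatenated in order: term 3 = L·AL = LAL.
The next term joins ALLALLALALLAL and LALALLALALLALLALALLAL.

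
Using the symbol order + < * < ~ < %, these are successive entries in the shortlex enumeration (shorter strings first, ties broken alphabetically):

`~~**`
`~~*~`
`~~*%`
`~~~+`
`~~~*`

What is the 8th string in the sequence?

~~%+

Advancing 3 positions from ~~~* through ~~~* → ~~~~ → ~~~% reaches term 8.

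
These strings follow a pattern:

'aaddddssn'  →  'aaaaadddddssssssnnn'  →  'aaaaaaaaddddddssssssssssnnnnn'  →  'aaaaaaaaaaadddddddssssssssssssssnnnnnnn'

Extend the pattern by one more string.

Reading off run lengths: a runs 2, 5, 8, 11; d runs 4, 5, 6, 7; s runs 2, 6, 10, 14; n runs 1, 3, 5, 7 — each is linear in n (n = 1, 2, …).
At n = 5 the blocks have lengths 14, 8, 18, 9.

aaaaaaaaaaaaaaddddddddssssssssssssssssssnnnnnnnnn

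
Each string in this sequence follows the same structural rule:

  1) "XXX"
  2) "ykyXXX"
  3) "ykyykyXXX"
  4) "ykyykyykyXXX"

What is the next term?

ykyykyykyykyXXX

The strings grow by a fixed prefix yky each time.
One more step from ykyykyykyXXX gives the answer.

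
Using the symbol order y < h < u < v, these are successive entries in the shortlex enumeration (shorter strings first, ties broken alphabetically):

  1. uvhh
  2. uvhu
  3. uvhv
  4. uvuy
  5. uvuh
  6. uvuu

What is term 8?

Continuing the enumeration 2 steps past uvuu: uvuu → uvuv → (answer).

uvvy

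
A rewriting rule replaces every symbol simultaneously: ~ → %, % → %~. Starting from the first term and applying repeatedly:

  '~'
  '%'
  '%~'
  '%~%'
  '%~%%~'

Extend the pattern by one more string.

Rewriting each symbol of %~%%~: %→%~, ~→%, %→%~, %→%~, ~→%, which concatenates to %~ % %~ %~ %.

%~%%~%~%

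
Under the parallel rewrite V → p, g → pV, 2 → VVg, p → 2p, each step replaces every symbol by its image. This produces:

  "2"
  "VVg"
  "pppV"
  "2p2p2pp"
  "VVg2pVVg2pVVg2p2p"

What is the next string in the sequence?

φ(VVg2pVVg2pVVg2p2p) expands symbol-by-symbol to p p pV VVg 2p p p pV VVg 2p p p pV VVg 2p VVg 2p; joining the 17 pieces gives the next term.

pppVVVg2ppppVVVg2ppppVVVg2pVVg2p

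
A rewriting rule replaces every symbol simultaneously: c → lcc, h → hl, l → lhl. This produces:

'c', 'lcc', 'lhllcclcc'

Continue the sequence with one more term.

Rewriting each symbol of lhllcclcc: l→lhl, h→hl, l→lhl, l→lhl, c→lcc, c→lcc, l→lhl, c→lcc, c→lcc, which concatenates to lhl hl lhl lhl lcc lcc lhl lcc lcc.

lhlhllhllhllcclcclhllcclcc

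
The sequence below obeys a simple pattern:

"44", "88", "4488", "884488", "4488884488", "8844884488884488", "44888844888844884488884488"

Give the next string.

From term 3 onward, concatenate the second-to-last term with the last: 44·88 = 4488, 88·4488 = 884488, …
So term 8 is 8844884488884488·44888844888844884488884488.

884488448888448844888844888844884488884488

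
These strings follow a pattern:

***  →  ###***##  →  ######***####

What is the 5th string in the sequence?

############***########

Every step adds ### to the front and ## to the end of the previous string.
From ######***####, 2 further steps: ######***#### → #########***###### → (answer).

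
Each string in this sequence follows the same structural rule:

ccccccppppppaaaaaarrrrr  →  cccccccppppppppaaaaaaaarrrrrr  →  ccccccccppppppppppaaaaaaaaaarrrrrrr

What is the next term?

Term n consists of n+3 c's, followed by 2n p's, followed by 2n a's, followed by n+2 r's, where the shown terms are n = 3, 4, 5.
At n = 6 the blocks have lengths 9, 12, 12, 8.

cccccccccppppppppppppaaaaaaaaaaaarrrrrrrr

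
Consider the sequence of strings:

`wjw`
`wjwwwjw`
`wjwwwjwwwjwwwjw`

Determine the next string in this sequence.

Each string is two copies of the previous one joined by 'w'.
So the next term is two copies of wjwwwjwwwjwwwjw with 'w' between the halves.

wjwwwjwwwjwwwjwwwjwwwjwwwjwwwjw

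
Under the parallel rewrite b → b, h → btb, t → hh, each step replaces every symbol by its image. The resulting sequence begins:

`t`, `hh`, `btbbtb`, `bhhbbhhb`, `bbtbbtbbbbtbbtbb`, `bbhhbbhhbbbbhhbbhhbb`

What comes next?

Applying the rule to each of the 20 symbols of bbhhbbhhbbbbhhbbhhbb gives the pieces b b btb btb b b btb btb b b b b btb btb b b btb btb b b, which concatenate to the answer.

bbbtbbtbbbbtbbtbbbbbbtbbtbbbbtbbtbbb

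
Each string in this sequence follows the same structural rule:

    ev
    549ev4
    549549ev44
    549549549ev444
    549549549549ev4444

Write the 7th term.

549549549549549549ev444444

Every step adds 549 to the front and 4 to the end of the previous string.
From 549549549549ev4444, 2 further steps: 549549549549ev4444 → 549549549549549ev44444 → (answer).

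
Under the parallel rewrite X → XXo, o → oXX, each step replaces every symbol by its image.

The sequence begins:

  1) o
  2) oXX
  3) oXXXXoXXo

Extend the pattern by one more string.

oXXXXoXXoXXoXXooXXXXoXXooXX

Rewriting each symbol of oXXXXoXXo: o→oXX, X→XXo, X→XXo, X→XXo, X→XXo, o→oXX, X→XXo, X→XXo, o→oXX, which concatenates to oXX XXo XXo XXo XXo oXX XXo XXo oXX.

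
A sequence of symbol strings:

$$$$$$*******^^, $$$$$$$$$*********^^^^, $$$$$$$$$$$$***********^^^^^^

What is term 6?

Reading off run lengths: $ runs 6, 9, 12; * runs 7, 9, 11; ^ runs 2, 4, 6 — each is linear in n, where the shown terms are n = 2, 3, 4.
Setting n = 7 gives 21, 17, 12 characters in each block.

$$$$$$$$$$$$$$$$$$$$$*****************^^^^^^^^^^^^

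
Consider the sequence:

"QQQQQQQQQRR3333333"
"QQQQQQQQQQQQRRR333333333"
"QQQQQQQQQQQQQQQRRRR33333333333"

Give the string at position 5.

Each string has the form Q^{3n+3} R^{n} 3^{2n+3}, where the shown terms are n = 2, 3, 4.
Setting n = 6 gives 21, 6, 15 characters in each block.

QQQQQQQQQQQQQQQQQQQQQRRRRRR333333333333333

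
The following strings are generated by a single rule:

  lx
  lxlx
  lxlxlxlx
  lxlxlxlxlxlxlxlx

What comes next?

s(k+1) = s(k)·s(k) — each term doubles the last.
So the next term is two copies of lxlxlxlxlxlxlxlx.

lxlxlxlxlxlxlxlxlxlxlxlxlxlxlxlx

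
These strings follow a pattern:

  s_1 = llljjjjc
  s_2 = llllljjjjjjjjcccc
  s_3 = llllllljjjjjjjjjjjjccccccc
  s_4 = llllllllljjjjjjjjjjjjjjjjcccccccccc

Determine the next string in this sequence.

llllllllllljjjjjjjjjjjjjjjjjjjjccccccccccccc

Term n consists of 2n+1 l's, followed by 4n j's, followed by 3n-2 c's (n = 1, 2, …).
Setting n = 5 gives 11, 20, 13 characters in each block.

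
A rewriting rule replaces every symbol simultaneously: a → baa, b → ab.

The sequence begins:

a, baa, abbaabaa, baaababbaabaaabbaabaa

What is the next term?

Rewriting the 21 symbols of baaababbaabaaabbaabaa one by one yields ab baa baa baa ab baa ab ab baa baa ab baa baa baa ab ab baa baa ab baa baa; concatenated:

abbaabaabaaabbaaababbaabaaabbaabaabaaababbaabaaabbaabaa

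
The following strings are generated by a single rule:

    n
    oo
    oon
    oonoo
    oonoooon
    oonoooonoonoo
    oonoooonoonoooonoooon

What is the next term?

oonoooonoonoooonoooonoonoooonoonoo

This is a Fibonacci-style word recurrence s(k) = s(k−1)·s(k−2): e.g. oo·n = oon.
So term 8 is oonoooonoonoooonoooon·oonoooonoonoo.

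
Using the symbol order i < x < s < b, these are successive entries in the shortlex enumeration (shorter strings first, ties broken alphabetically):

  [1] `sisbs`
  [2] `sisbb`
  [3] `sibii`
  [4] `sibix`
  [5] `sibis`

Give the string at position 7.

Advancing 2 positions from sibis through sibis → sibib reaches term 7.

sibxi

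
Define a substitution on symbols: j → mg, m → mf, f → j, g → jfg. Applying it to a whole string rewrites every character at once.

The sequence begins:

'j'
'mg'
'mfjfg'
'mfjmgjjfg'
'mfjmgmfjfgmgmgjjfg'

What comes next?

mfjmgmfjfgmfjmgjjfgmfjfgmfjfgmgmgjjfg

Replace each of the 18 characters of mfjmgmfjfgmgmgjjfg in place — mf j mg mf jfg mf j mg j jfg mf jfg mf jfg mg mg j jfg — and concatenate.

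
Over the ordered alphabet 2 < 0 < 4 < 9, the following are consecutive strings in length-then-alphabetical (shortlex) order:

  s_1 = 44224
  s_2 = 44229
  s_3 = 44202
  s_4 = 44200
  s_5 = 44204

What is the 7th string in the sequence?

44242

Stepping forward 2 times from 44204: 44204 → 44209, then the target.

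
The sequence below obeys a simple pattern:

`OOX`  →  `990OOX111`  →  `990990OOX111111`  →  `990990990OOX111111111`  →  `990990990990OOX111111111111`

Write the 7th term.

s(k+1) = 990·s(k)·111, so each term gains 990 as a prefix and 111 as a suffix.
From 990990990990OOX111111111111, 2 further steps: 990990990990OOX111111111111 → 990990990990990OOX111111111111111 → (answer).

990990990990990990OOX111111111111111111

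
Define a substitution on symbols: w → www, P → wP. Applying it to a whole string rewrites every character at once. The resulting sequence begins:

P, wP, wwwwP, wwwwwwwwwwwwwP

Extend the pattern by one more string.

Replace each of the 14 characters of wwwwwwwwwwwwwP in place — www www www www www www www www www www www www www wP — and concatenate.

wwwwwwwwwwwwwwwwwwwwwwwwwwwwwwwwwwwwwwwwP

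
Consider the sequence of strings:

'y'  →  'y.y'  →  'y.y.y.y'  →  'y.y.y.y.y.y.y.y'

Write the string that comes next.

Each string is two copies of the previous one joined by '.'.
One more doubling of y.y.y.y.y.y.y.y gives the answer.

y.y.y.y.y.y.y.y.y.y.y.y.y.y.y.y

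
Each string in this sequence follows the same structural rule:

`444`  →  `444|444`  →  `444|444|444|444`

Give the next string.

444|444|444|444|444|444|444|444

Every step duplicates the string with '|' between the halves.
One more doubling of 444|444|444|444 gives the answer.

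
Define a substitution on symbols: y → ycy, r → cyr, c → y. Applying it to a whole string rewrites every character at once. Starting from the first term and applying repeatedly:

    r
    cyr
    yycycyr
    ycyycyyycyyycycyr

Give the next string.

ycyyycyycyyycyycyycyyycyycyycyyycyyycycyr

Replace each of the 17 characters of ycyycyyycyyycycyr in place — ycy y ycy ycy y ycy ycy ycy y ycy ycy ycy y ycy y ycy cyr — and concatenate.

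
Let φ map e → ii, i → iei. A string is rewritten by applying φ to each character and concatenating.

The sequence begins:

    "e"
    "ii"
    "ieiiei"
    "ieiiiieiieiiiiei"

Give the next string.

ieiiiieiieiieiieiiiieiieiiiieiieiieiieiiiiei

Applying the rule to each of the 16 symbols of ieiiiieiieiiiiei gives the pieces iei ii iei iei iei iei ii iei iei ii iei iei iei iei ii iei, which concatenate to the answer.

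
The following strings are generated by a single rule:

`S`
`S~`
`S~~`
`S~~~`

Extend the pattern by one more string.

S~~~~

Each term is the previous one with ~ appended.
So the next term is S~~~·~.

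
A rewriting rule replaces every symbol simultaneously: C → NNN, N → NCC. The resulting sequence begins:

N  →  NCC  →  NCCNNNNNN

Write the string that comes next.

Expanding NCCNNNNNN: N→NCC, C→NNN, C→NNN, N→NCC, N→NCC, N→NCC, N→NCC, N→NCC, N→NCC. Concatenated: NCC NNN NNN NCC NCC NCC NCC NCC NCC.

NCCNNNNNNNCCNCCNCCNCCNCCNCC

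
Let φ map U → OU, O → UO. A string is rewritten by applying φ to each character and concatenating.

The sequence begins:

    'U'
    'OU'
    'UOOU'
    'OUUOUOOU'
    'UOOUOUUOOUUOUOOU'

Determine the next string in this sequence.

Applying the rule to each of the 16 symbols of UOOUOUUOOUUOUOOU gives the pieces OU UO UO OU UO OU OU UO UO OU OU UO OU UO UO OU, which concatenate to the answer.

OUUOUOOUUOOUOUUOUOOUOUUOOUUOUOOU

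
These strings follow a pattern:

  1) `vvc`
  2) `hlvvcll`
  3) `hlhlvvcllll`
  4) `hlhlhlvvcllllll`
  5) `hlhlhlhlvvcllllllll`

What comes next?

hlhlhlhlhlvvcllllllllll

s(k+1) = hl·s(k)·ll, so each term gains hl as a prefix and ll as a suffix.
One more step from hlhlhlhlvvcllllllll gives the answer.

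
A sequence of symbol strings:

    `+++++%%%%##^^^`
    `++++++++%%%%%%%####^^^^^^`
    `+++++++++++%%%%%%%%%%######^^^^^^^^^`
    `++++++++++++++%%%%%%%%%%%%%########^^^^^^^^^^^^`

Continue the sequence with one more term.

Each string has the form +^{3n+2} %^{3n+1} #^{2n} ^^{3n} (n = 1, 2, …).
At n = 5 the blocks have lengths 17, 16, 10, 15.

+++++++++++++++++%%%%%%%%%%%%%%%%##########^^^^^^^^^^^^^^^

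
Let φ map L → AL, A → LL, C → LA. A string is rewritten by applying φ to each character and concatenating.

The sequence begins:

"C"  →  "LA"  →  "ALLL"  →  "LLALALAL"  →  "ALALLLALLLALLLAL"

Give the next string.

Rewriting the 16 symbols of ALALLLALLLALLLAL one by one yields LL AL LL AL AL AL LL AL AL AL LL AL AL AL LL AL; concatenated:

LLALLLALALALLLALALALLLALALALLLAL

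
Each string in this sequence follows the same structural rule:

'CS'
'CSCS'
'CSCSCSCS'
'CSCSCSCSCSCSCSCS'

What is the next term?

Each string is two copies of the previous one concatenated.
So the next term is two copies of CSCSCSCSCSCSCSCS.

CSCSCSCSCSCSCSCSCSCSCSCSCSCSCSCS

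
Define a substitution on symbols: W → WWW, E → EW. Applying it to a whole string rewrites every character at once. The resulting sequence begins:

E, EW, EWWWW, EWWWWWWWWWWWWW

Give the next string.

Rewriting the 14 symbols of EWWWWWWWWWWWWW one by one yields EW WWW WWW WWW WWW WWW WWW WWW WWW WWW WWW WWW WWW WWW; concatenated:

EWWWWWWWWWWWWWWWWWWWWWWWWWWWWWWWWWWWWWWWW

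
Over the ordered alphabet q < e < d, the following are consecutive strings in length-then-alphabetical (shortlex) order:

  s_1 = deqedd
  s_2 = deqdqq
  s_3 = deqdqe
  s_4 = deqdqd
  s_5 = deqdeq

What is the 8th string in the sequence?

deqddq

Stepping forward 3 times from deqdeq: deqdeq → deqdee → deqded, then the target.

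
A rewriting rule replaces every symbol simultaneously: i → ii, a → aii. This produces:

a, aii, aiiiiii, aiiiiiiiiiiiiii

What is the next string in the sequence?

Applying the rule to each of the 15 symbols of aiiiiiiiiiiiiii gives the pieces aii ii ii ii ii ii ii ii ii ii ii ii ii ii ii, which concatenate to the answer.

aiiiiiiiiiiiiiiiiiiiiiiiiiiiiii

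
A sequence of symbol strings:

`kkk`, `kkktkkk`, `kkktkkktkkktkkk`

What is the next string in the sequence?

s(k+1) = s(k)·t·s(k) — each term doubles the last with 't' between the halves.
Doubling kkktkkktkkktkkk with 't' between the halves:

kkktkkktkkktkkktkkktkkktkkktkkk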